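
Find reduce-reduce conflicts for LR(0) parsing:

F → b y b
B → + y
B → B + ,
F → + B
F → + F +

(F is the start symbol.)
Augment with F' → F and build the canonical LR(0) collection (I0 = CLOSURE({[F' → . F]}), then GOTO on every symbol after a dot until no new states appear). It has 13 states:
  I0: { [F → . + B], [F → . + F +], [F → . b y b], [F' → . F] }  — shift
  I1: { [B → . + y], [B → . B + ,], [F → + . B], [F → + . F +], [F → . + B], [F → . + F +], [F → . b y b] }  — shift
  I2: { [F' → F .] }  — accept
  I3: { [F → b . y b] }  — shift
  I4: { [F → b y . b] }  — shift
  I5: { [F → b y b .] }  — reduce
  I6: { [B → + . y], [B → . + y], [B → . B + ,], [F → + . B], [F → + . F +], [F → . + B], [F → . + F +], [F → . b y b] }  — shift
  I7: { [B → B . + ,], [F → + B .] }  — shift, reduce
  I8: { [F → + F . +] }  — shift
  I9: { [F → + F + .] }  — reduce
  I10: { [B → B + . ,] }  — shift
  I11: { [B → B + , .] }  — reduce
  I12: { [B → + y .] }  — reduce

No state contains more than one complete item.

Answer: No reduce-reduce conflicts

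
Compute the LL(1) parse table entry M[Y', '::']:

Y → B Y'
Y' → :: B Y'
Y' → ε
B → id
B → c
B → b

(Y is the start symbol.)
To find M[Y', '::'], we find productions for Y' where '::' is in the predict set (PREDICT(N → α) = (FIRST(α) \ {ε}) ∪ (FOLLOW(N) if α ⇒* ε)).

Relevant sets:
  FOLLOW(Y') = { $ }

Y' → :: B Y': PREDICT = { '::' }
  '::' is in predict set, so this production goes in M[Y', '::']
Y' → ε: PREDICT = { $ }

M[Y', '::'] = Y' → :: B Y'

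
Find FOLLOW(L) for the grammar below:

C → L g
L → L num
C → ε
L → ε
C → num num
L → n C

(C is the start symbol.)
To compute FOLLOW(L), find every occurrence of L on a right-hand side N → α L β: add FIRST(β) \ {ε}, and if β is empty or nullable also add FOLLOW(N). Iterate to a fixed point.

In C → L g: L is followed by g, add FIRST(g) \ {ε} = { 'g' }
In L → L num: L is followed by num, add FIRST(num) \ {ε} = { 'num' }

Taking the union: FOLLOW(L) = { 'g', 'num' }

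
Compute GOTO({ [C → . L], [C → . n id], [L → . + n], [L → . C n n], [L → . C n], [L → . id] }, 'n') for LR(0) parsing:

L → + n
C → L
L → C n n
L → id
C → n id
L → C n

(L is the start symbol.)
{ [C → n . id] }

GOTO(I, 'n') = CLOSURE({ [A → αX.β] : [A → α.Xβ] ∈ I, X = 'n' })

Items with dot before 'n', with the dot advanced:
  [C → . n id] → [C → n . id]
Closure adds nothing (no advanced item has the dot before a non-terminal).

GOTO = { [C → n . id] }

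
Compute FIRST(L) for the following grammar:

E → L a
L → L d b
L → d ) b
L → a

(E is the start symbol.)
To compute FIRST(L), examine every production with L on the left-hand side, reading each right-hand side left to right until a non-nullable symbol is reached.

From L → L d b:
  - L is the symbol being defined: contributes nothing new
    L is not nullable, so stop
From L → d ) b:
  - d is a terminal: add 'd' and stop
From L → a:
  - a is a terminal: add 'a' and stop

Collecting: FIRST(L) = { 'a', 'd' }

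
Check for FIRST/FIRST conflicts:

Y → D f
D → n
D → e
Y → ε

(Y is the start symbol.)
No FIRST/FIRST conflicts.

A FIRST/FIRST conflict occurs when two productions N → α and N → β for the same non-terminal have FIRST(α) ∩ FIRST(β) ≠ ∅ (with ε ∈ FIRST of a nullable right-hand side, so two nullable alternatives also conflict).

FIRST sets of the non-terminals at (or reachable through a nullable prefix from) the front of some alternative:
  FIRST(D) = { 'e', 'n' }

Productions for Y:
  Y → D f: FIRST = { 'e', 'n' }
  Y → ε: FIRST = { ε }
Productions for D:
  D → n: FIRST = { 'n' }
  D → e: FIRST = { 'e' }

All alternatives of each non-terminal have pairwise disjoint FIRST sets.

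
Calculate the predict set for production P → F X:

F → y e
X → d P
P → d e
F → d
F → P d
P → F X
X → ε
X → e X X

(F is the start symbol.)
PREDICT(P → F X) = (FIRST(RHS) \ {ε}) ∪ (FOLLOW(P) if ε ∈ FIRST(RHS), i.e. RHS ⇒* ε)
FIRST(F) = { 'd', 'y' }
FIRST(F X) = { 'd', 'y' }
ε ∉ FIRST(F X), so FOLLOW(P) is not added.
PREDICT(P → F X) = { 'd', 'y' }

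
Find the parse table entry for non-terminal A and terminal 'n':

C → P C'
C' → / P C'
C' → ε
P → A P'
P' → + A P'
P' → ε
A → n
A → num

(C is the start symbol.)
A → n

To find M[A, 'n'], we find productions for A where 'n' is in the predict set (PREDICT(N → α) = (FIRST(α) \ {ε}) ∪ (FOLLOW(N) if α ⇒* ε)).

A → n: PREDICT = { 'n' }
  'n' is in predict set, so this production goes in M[A, 'n']
A → num: PREDICT = { 'num' }

M[A, 'n'] = A → n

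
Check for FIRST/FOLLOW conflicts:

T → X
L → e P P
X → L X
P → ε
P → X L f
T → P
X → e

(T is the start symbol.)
Yes. P → X L f with FOLLOW(P) on { 'e' }

Nullable non-terminals: P, T.
FIRST sets used below: FIRST(X) = { 'e' }, FIRST(P) = { 'e', ε }

P: nullable alternative(s) P → ε; FOLLOW(P) = { $, 'e', 'f' }
  P → ε: FIRST \ {ε} = { } — this is the only nullable alternative, skip
  P → X L f: FIRST \ {ε} = { 'e' } — overlaps FOLLOW(P) on { 'e' }: CONFLICT

T: nullable alternative(s) T → P; FOLLOW(T) = { $ }
  T → X: FIRST \ {ε} = { 'e' } — disjoint from FOLLOW(T)
  T → P: FIRST \ {ε} = { 'e' } — this is the only nullable alternative, skip

L, X have no nullable alternative, so no FIRST/FOLLOW check is needed there.

So the grammar has 1 FIRST/FOLLOW conflict (marked CONFLICT above).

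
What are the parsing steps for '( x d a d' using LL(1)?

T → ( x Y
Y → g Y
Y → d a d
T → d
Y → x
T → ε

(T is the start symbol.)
LL(1) parsing maintains a stack (initially the start symbol over $) and the input. At each step: if the stack top is a terminal, match it against the current input token; if it is a non-terminal N, replace it with the RHS of M[N, lookahead] (the unique production whose predict set contains the lookahead).

Stack is shown with the top on the left.

Stack    Input        Action
----------------------------
T $      ( x d a d $  output T → ( x Y
( x Y $  ( x d a d $  match '('
x Y $    x d a d $    match 'x'
Y $      d a d $      output Y → d a d
d a d $  d a d $      match 'd'
a d $    a d $        match 'a'
d $      d $          match 'd'
$        $            accept

The string is accepted.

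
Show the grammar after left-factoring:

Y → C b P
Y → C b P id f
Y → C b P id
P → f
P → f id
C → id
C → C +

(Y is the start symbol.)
Left-factoring transforms A → αβ₁ | αβ₂ into A → αA' and A' → β₁ | β₂
(α is the longest common prefix among the alternatives). Repeat until
no nonterminal has two alternatives with a common prefix.

Round 1: Y has alternatives sharing prefix 'C b P'. Introduce Y': Y → C b P Y'
  Add: Y' → ε
  Add: Y' → id f
  Add: Y' → id

Round 2: Y' has alternatives sharing prefix 'id'. Introduce Y'': Y' → id Y''
  Add: Y'' → f
  Add: Y'' → ε

Round 3: P has alternatives sharing prefix 'f'. Introduce P': P → f P'
  Add: P' → ε
  Add: P' → id

No remaining common prefixes — done.

Resulting grammar:
Y → C b P Y'
Y' → ε
Y' → id Y''
Y'' → f
Y'' → ε
P → f P'
P' → ε
P' → id
C → id
C → C +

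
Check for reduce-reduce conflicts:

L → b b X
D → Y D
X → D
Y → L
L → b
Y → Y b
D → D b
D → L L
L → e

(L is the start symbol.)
Yes — I10: [L → b .] vs [Y → Y b .]

Augment with L' → L and build the canonical LR(0) collection (I0 = CLOSURE({[L' → . L]}), then GOTO on every symbol after a dot until no new states appear). It has 13 states:
  I0: { [L → . b b X], [L → . b], [L → . e], [L' → . L] }  — shift
  I1: { [L' → L .] }  — accept
  I2: { [L → b . b X], [L → b .] }  — shift, reduce
  I3: { [L → e .] }  — reduce
  I4: { [D → . D b], [D → . L L], [D → . Y D], [L → . b b X], [L → . b], [L → . e], [L → b b . X], [X → . D], [Y → . L], [Y → . Y b] }  — shift
  I5: { [D → D . b], [X → D .] }  — shift, reduce
  I6: { [D → L . L], [L → . b b X], [L → . b], [L → . e], [Y → L .] }  — shift, reduce
  I7: { [L → b b X .] }  — reduce
  I8: { [D → . D b], [D → . L L], [D → . Y D], [D → Y . D], [L → . b b X], [L → . b], [L → . e], [Y → . L], [Y → . Y b], [Y → Y . b] }  — shift
  I9: { [D → D . b], [D → Y D .] }  — shift, reduce
  I10: { [L → b . b X], [L → b .], [Y → Y b .] }  — shift, 2 reduces
  I11: { [D → D b .] }  — reduce
  I12: { [D → L L .] }  — reduce

I10 contains complete items [L → b .], [Y → Y b .] — reduce-reduce conflict.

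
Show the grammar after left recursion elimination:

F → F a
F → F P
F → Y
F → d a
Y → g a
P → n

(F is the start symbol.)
F is directly left-recursive. The standard transformation for
  A → A α₁ | ... | A α_m | β₁ | ... | β_n
is
  A  → β₁ A' | ... | β_n A'
  A' → α₁ A' | ... | α_m A' | ε

F → Y becomes F → Y F'
F → d a becomes F → d a F'
F → F a becomes F' → a F'
F → F P becomes F' → P F'
Add F' → ε

Productions for other non-terminals are unchanged:
  Y → g a
  P → n

Resulting grammar:
F → Y F'
F → d a F'
F' → a F'
F' → P F'
F' → ε
Y → g a
P → n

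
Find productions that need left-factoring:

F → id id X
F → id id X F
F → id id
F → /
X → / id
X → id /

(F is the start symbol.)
Yes, F has productions with common prefix 'id id'

Left-factoring is needed when two productions for the same non-terminal
share a common prefix on the right-hand side.

Productions for F:
  F → id id X
  F → id id X F
  F → id id
  F → /
Productions for X:
  X → / id
  X → id /

Found common prefix 'id id' in productions for F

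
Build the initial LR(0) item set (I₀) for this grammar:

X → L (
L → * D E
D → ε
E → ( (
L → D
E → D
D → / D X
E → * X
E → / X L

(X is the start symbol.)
{ [D → . / D X], [D → .], [L → . * D E], [L → . D], [X → . L (], [X' → . X] }

First, augment the grammar with X' → X
I₀ = CLOSURE({ [X' → . X] }):
  [X' → . X] has the dot before X: add [X → . L (]
  [X → . L (] has the dot before L: add [L → . * D E], [L → . D]
  [L → . D] has the dot before D: add [D → .], [D → . / D X]
No further items can be added.

I₀ = { [D → . / D X], [D → .], [L → . * D E], [L → . D], [X → . L (], [X' → . X] }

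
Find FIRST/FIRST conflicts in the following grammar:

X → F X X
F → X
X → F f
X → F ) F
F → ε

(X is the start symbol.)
Yes. X → F X X / X → F f on { ')', 'f' }; X → F X X / X → F ')' F on { ')', 'f' }; X → F f / X → F ')' F on { ')', 'f' }

A FIRST/FIRST conflict occurs when two productions N → α and N → β for the same non-terminal have FIRST(α) ∩ FIRST(β) ≠ ∅ (with ε ∈ FIRST of a nullable right-hand side, so two nullable alternatives also conflict).

FIRST sets of the non-terminals at (or reachable through a nullable prefix from) the front of some alternative:
  FIRST(F) = { ')', 'f', ε }
  FIRST(X) = { ')', 'f' }

Productions for X:
  X → F X X: FIRST = { ')', 'f' }
  X → F f: FIRST = { ')', 'f' }
  X → F ) F: FIRST = { ')', 'f' }
Productions for F:
  F → X: FIRST = { ')', 'f' }
  F → ε: FIRST = { ε }

Conflict for X: X → F X X and X → F f
  Overlap: { ')', 'f' }
Conflict for X: X → F X X and X → F ) F
  Overlap: { ')', 'f' }
Conflict for X: X → F f and X → F ) F
  Overlap: { ')', 'f' }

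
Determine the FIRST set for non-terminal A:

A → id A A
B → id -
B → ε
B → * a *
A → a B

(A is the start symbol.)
{ 'a', 'id' }

To compute FIRST(A), examine every production with A on the left-hand side, reading each right-hand side left to right until a non-nullable symbol is reached.

From A → id A A:
  - id is a terminal: add 'id' and stop
From A → a B:
  - a is a terminal: add 'a' and stop

Collecting: FIRST(A) = { 'a', 'id' }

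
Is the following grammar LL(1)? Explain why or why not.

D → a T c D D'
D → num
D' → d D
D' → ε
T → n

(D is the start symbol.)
No. Predict set conflict for D': { 'd' }

Relevant sets:
  FOLLOW(D') = { $, 'd' }

For D:
  PREDICT(D → a T c D D') = { 'a' }
  PREDICT(D → num) = { 'num' }
For D':
  PREDICT(D' → d D) = { 'd' }
  PREDICT(D' → ε) = { $, 'd' }
T has a single production, so nothing to check there.

Conflict found: Predict set conflict for D': { 'd' }
The grammar is NOT LL(1).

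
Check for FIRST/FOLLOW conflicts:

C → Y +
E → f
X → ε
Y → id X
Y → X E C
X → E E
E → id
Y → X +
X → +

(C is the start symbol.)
A FIRST/FOLLOW conflict occurs when a non-terminal N has a nullable alternative N → β (β ⇒* ε) and another alternative N → α with FIRST(α) ∩ FOLLOW(N) ≠ ∅: on such a lookahead the parser cannot decide between expanding α and letting N vanish via β.

Nullable non-terminals: X.
FIRST sets used below: FIRST(E) = { 'f', 'id' }

X: nullable alternative(s) X → ε; FOLLOW(X) = { '+', 'f', 'id' }
  X → ε: FIRST \ {ε} = { } — this is the only nullable alternative, skip
  X → E E: FIRST \ {ε} = { 'f', 'id' } — overlaps FOLLOW(X) on { 'f', 'id' }: CONFLICT
  X → +: FIRST \ {ε} = { '+' } — overlaps FOLLOW(X) on { '+' }: CONFLICT

C, E, Y have no nullable alternative, so no FIRST/FOLLOW check is needed there.

So the grammar has 2 FIRST/FOLLOW conflicts (marked CONFLICT above).

Answer: Yes. X → E E with FOLLOW(X) on { 'f', 'id' }; X → '+' with FOLLOW(X) on { '+' }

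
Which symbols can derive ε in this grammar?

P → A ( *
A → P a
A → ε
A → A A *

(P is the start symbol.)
{ 'A' }

A non-terminal is nullable if it can derive ε (the empty string): either it has an ε-production, or it has a production whose right-hand side consists entirely of nullable non-terminals.

ε-productions: A → ε
So A is immediately nullable.
No further non-terminal can be added: every production for the remaining non-terminals contains a terminal or a non-nullable non-terminal.
Nullable = { 'A' }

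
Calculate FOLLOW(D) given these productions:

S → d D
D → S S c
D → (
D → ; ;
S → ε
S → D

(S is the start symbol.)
In S → d D: D is at the end, add FOLLOW(S)
In S → D: D is at the end, add FOLLOW(S)

The FOLLOW sets referred to above (computed the same way, to a fixed point):
  FOLLOW(S) = { $, '(', ';', 'c', 'd' }

Taking the union: FOLLOW(D) = { $, '(', ';', 'c', 'd' }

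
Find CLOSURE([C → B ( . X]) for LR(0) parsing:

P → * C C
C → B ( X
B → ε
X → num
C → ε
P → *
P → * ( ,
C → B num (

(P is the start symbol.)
Start with: [C → B ( . X]
  [C → B ( . X] has the dot before X: add [X → . num]
No further items can be added.

CLOSURE = { [C → B ( . X], [X → . num] }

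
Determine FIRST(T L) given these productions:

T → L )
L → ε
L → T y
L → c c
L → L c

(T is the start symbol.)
FIRST sets of the non-terminals involved (from the grammar, by fixed-point iteration):
  FIRST(T) = { ')', 'c' }

To compute FIRST(T L), process the symbols left to right:
Symbol T is a non-terminal. Add FIRST(T) \ {ε} = { ')', 'c' }
T is not nullable (ε ∉ FIRST(T)), so stop here.
FIRST(T L) = { ')', 'c' }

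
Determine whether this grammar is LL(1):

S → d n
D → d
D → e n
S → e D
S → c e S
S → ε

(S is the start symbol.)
Yes, the grammar is LL(1).

A grammar is LL(1) if for each non-terminal N with multiple productions, the predict sets of those productions are pairwise disjoint, where PREDICT(N → α) = (FIRST(α) \ {ε}) ∪ (FOLLOW(N) if α ⇒* ε).

Relevant sets:
  FOLLOW(S) = { $ }

For S:
  PREDICT(S → d n) = { 'd' }
  PREDICT(S → e D) = { 'e' }
  PREDICT(S → c e S) = { 'c' }
  PREDICT(S → ε) = { $ }
For D:
  PREDICT(D → d) = { 'd' }
  PREDICT(D → e n) = { 'e' }

All predict sets are disjoint. The grammar IS LL(1).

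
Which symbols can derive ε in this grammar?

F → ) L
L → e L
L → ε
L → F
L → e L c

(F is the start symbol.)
ε-productions: L → ε
So L is immediately nullable.
No further non-terminal can be added: every production for the remaining non-terminals contains a terminal or a non-nullable non-terminal.
Nullable = { 'L' }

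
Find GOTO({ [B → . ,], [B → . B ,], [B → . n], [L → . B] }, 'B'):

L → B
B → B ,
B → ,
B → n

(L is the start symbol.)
GOTO(I, 'B') = CLOSURE({ [A → αX.β] : [A → α.Xβ] ∈ I, X = 'B' })

Items with dot before 'B', with the dot advanced:
  [B → . B ,] → [B → B . ,]
  [L → . B] → [L → B .]
Closure adds nothing (no advanced item has the dot before a non-terminal).

GOTO = { [B → B . ,], [L → B .] }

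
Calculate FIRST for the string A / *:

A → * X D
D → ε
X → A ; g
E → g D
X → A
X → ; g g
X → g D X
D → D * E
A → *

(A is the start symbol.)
FIRST sets of the non-terminals involved (from the grammar, by fixed-point iteration):
  FIRST(A) = { '*' }

To compute FIRST(A / *), process the symbols left to right:
Symbol A is a non-terminal. Add FIRST(A) \ {ε} = { '*' }
A is not nullable (ε ∉ FIRST(A)), so stop here.
FIRST(A / *) = { '*' }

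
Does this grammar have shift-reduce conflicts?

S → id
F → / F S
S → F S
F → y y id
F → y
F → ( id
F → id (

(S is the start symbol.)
Yes — I5: [S → id .] vs [F → id . (]; I6: [F → y .] vs [F → y . y id]

Augment with S' → S and build the canonical LR(0) collection (I0 = CLOSURE({[S' → . S]}), then GOTO on every symbol after a dot until no new states appear). It has 15 states:
  I0: { [F → . ( id], [F → . / F S], [F → . id (], [F → . y y id], [F → . y], [S → . F S], [S → . id], [S' → . S] }  — shift
  I1: { [F → ( . id] }  — shift
  I2: { [F → . ( id], [F → . / F S], [F → . id (], [F → . y y id], [F → . y], [F → / . F S] }  — shift
  I3: { [F → . ( id], [F → . / F S], [F → . id (], [F → . y y id], [F → . y], [S → . F S], [S → . id], [S → F . S] }  — shift
  I4: { [S' → S .] }  — accept
  I5: { [F → id . (], [S → id .] }  — shift, reduce
  I6: { [F → y . y id], [F → y .] }  — shift, reduce
  I7: { [F → y y . id] }  — shift
  I8: { [F → y y id .] }  — reduce
  I9: { [F → id ( .] }  — reduce
  I10: { [S → F S .] }  — reduce
  I11: { [F → . ( id], [F → . / F S], [F → . id (], [F → . y y id], [F → . y], [F → / F . S], [S → . F S], [S → . id] }  — shift
  I12: { [F → id . (] }  — shift
  I13: { [F → / F S .] }  — reduce
  I14: { [F → ( id .] }  — reduce

I5 contains reduce item [S → id .] and shift item [F → id . (] — shift-reduce conflict.
I6 contains reduce item [F → y .] and shift item [F → y . y id] — shift-reduce conflict.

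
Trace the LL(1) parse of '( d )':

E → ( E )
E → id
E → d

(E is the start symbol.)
LL(1) parsing maintains a stack (initially the start symbol over $) and the input. At each step: if the stack top is a terminal, match it against the current input token; if it is a non-terminal N, replace it with the RHS of M[N, lookahead] (the unique production whose predict set contains the lookahead).

Stack is shown with the top on the left.

Stack    Input    Action
------------------------
E $      ( d ) $  output E → ( E )
( E ) $  ( d ) $  match '('
E ) $    d ) $    output E → d
d ) $    d ) $    match 'd'
) $      ) $      match ')'
$        $        accept

The string is accepted.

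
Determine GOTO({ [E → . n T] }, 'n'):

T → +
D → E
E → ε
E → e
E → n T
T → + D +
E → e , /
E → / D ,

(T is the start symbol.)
{ [E → n . T], [T → . + D +], [T → . +] }

GOTO(I, 'n') = CLOSURE({ [A → αX.β] : [A → α.Xβ] ∈ I, X = 'n' })

Items with dot before 'n', with the dot advanced:
  [E → . n T] → [E → n . T]
Closure of the advanced items:
  [E → n . T] has the dot before T: add [T → . +], [T → . + D +]

GOTO = { [E → n . T], [T → . + D +], [T → . +] }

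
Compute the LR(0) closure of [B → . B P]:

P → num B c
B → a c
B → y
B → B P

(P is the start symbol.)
{ [B → . B P], [B → . a c], [B → . y] }

To compute CLOSURE, for each item [A → α.Bβ] where B is a non-terminal, add [B → .γ] for all productions B → γ; repeat for the newly added items until nothing changes.

Start with: [B → . B P]
  [B → . B P] has the dot before B: add [B → . a c], [B → . y]
No further items can be added.

CLOSURE = { [B → . B P], [B → . a c], [B → . y] }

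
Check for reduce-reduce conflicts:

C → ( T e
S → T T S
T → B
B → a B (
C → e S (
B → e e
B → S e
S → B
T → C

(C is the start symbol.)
Yes — I4: [S → B .] vs [T → B .]; I11: [S → B .] vs [T → B .]

Augment with C' → C and build the canonical LR(0) collection (I0 = CLOSURE({[C' → . C]}), then GOTO on every symbol after a dot until no new states appear). It has 20 states:
  I0: { [C → . ( T e], [C → . e S (], [C' → . C] }  — shift
  I1: { [B → . S e], [B → . a B (], [B → . e e], [C → ( . T e], [C → . ( T e], [C → . e S (], [S → . B], [S → . T T S], [T → . B], [T → . C] }  — shift
  I2: { [C' → C .] }  — accept
  I3: { [B → . S e], [B → . a B (], [B → . e e], [C → . ( T e], [C → . e S (], [C → e . S (], [S → . B], [S → . T T S], [T → . B], [T → . C] }  — shift
  I4: { [S → B .], [T → B .] }  — 2 reduces
  I5: { [T → C .] }  — reduce
  I6: { [B → S . e], [C → e S . (] }  — shift
  I7: { [B → . S e], [B → . a B (], [B → . e e], [C → . ( T e], [C → . e S (], [S → . B], [S → . T T S], [S → T . T S], [T → . B], [T → . C] }  — shift
  I8: { [B → . S e], [B → . a B (], [B → . e e], [B → a . B (], [C → . ( T e], [C → . e S (], [S → . B], [S → . T T S], [T → . B], [T → . C] }  — shift
  I9: { [B → . S e], [B → . a B (], [B → . e e], [B → e . e], [C → . ( T e], [C → . e S (], [C → e . S (], [S → . B], [S → . T T S], [T → . B], [T → . C] }  — shift
  I10: { [B → . S e], [B → . a B (], [B → . e e], [B → e . e], [B → e e .], [C → . ( T e], [C → . e S (], [C → e . S (], [S → . B], [S → . T T S], [T → . B], [T → . C] }  — shift, reduce
  I11: { [B → a B . (], [S → B .], [T → B .] }  — shift, 2 reduces
  I12: { [B → S . e] }  — shift
  I13: { [B → S e .] }  — reduce
  I14: { [B → a B ( .] }  — reduce
  I15: { [B → . S e], [B → . a B (], [B → . e e], [C → . ( T e], [C → . e S (], [S → . B], [S → . T T S], [S → T . T S], [S → T T . S], [T → . B], [T → . C] }  — shift
  I16: { [B → S . e], [S → T T S .] }  — shift, reduce
  I17: { [C → e S ( .] }  — reduce
  I18: { [B → . S e], [B → . a B (], [B → . e e], [C → ( T . e], [C → . ( T e], [C → . e S (], [S → . B], [S → . T T S], [S → T . T S], [T → . B], [T → . C] }  — shift
  I19: { [B → . S e], [B → . a B (], [B → . e e], [B → e . e], [C → ( T e .], [C → . ( T e], [C → . e S (], [C → e . S (], [S → . B], [S → . T T S], [T → . B], [T → . C] }  — shift, reduce

I4 contains complete items [S → B .], [T → B .] — reduce-reduce conflict.
I11 contains complete items [S → B .], [T → B .] — reduce-reduce conflict.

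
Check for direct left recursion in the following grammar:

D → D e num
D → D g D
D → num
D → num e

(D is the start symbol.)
D → D e num: LEFT RECURSIVE (starts with D)
D → D g D: LEFT RECURSIVE (starts with D)
D → num: starts with num
D → num e: starts with num

The grammar has direct left recursion on: D.

Answer: Yes, D is left-recursive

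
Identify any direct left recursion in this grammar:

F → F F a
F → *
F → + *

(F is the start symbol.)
Direct left recursion occurs when N → N α for some non-terminal N (the right-hand side begins with the left-hand side itself).

F → F F a: LEFT RECURSIVE (starts with F)
F → *: starts with '*'
F → + *: starts with '+'

The grammar has direct left recursion on: F.

Answer: Yes, F is left-recursive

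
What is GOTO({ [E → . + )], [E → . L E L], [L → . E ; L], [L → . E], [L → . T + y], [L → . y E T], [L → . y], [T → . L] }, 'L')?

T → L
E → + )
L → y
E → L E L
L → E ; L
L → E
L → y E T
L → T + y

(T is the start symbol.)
{ [E → . + )], [E → . L E L], [E → L . E L], [L → . E ; L], [L → . E], [L → . T + y], [L → . y E T], [L → . y], [T → . L], [T → L .] }

GOTO(I, 'L') = CLOSURE({ [A → αX.β] : [A → α.Xβ] ∈ I, X = 'L' })

Items with dot before 'L', with the dot advanced:
  [E → . L E L] → [E → L . E L]
  [T → . L] → [T → L .]
Closure of the advanced items:
  [E → L . E L] has the dot before E: add [E → . + )], [E → . L E L]
  [E → . L E L] has the dot before L: add [L → . y], [L → . E ; L], [L → . E], [L → . y E T], [L → . T + y]
  [L → . T + y] has the dot before T: add [T → . L]

GOTO = { [E → . + )], [E → . L E L], [E → L . E L], [L → . E ; L], [L → . E], [L → . T + y], [L → . y E T], [L → . y], [T → . L], [T → L .] }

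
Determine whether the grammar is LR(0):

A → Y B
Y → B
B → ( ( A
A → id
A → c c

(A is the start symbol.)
Yes, the grammar is LR(0)

Augment with A' → A and build the canonical LR(0) collection (I0 = CLOSURE({[A' → . A]}), then GOTO on every symbol after a dot until no new states appear). It has 11 states:
  I0: { [A → . Y B], [A → . c c], [A → . id], [A' → . A], [B → . ( ( A], [Y → . B] }  — shift
  I1: { [B → ( . ( A] }  — shift
  I2: { [A' → A .] }  — accept
  I3: { [Y → B .] }  — reduce
  I4: { [A → Y . B], [B → . ( ( A] }  — shift
  I5: { [A → c . c] }  — shift
  I6: { [A → id .] }  — reduce
  I7: { [A → c c .] }  — reduce
  I8: { [A → Y B .] }  — reduce
  I9: { [A → . Y B], [A → . c c], [A → . id], [B → ( ( . A], [B → . ( ( A], [Y → . B] }  — shift
  I10: { [B → ( ( A .] }  — reduce

Every state is either a pure shift/goto state or contains exactly one complete item and nothing to shift — no conflicts. The grammar is LR(0).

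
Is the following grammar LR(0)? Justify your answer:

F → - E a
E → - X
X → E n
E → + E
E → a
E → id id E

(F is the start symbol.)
A grammar is LR(0) if no state in the canonical LR(0) collection has:
  - both a shift item (dot before a terminal) and a complete item (shift-reduce conflict), or
  - two or more complete items (reduce-reduce conflict; the accept item [F' → F .] counts as a complete item here).

Augment with F' → F and build the canonical LR(0) collection (I0 = CLOSURE({[F' → . F]}), then GOTO on every symbol after a dot until no new states appear). It has 15 states:
  I0: { [F → . - E a], [F' → . F] }  — shift
  I1: { [E → . + E], [E → . - X], [E → . a], [E → . id id E], [F → - . E a] }  — shift
  I2: { [F' → F .] }  — accept
  I3: { [E → + . E], [E → . + E], [E → . - X], [E → . a], [E → . id id E] }  — shift
  I4: { [E → - . X], [E → . + E], [E → . - X], [E → . a], [E → . id id E], [X → . E n] }  — shift
  I5: { [F → - E . a] }  — shift
  I6: { [E → a .] }  — reduce
  I7: { [E → id . id E] }  — shift
  I8: { [E → . + E], [E → . - X], [E → . a], [E → . id id E], [E → id id . E] }  — shift
  I9: { [E → id id E .] }  — reduce
  I10: { [F → - E a .] }  — reduce
  I11: { [X → E . n] }  — shift
  I12: { [E → - X .] }  — reduce
  I13: { [X → E n .] }  — reduce
  I14: { [E → + E .] }  — reduce

Every state is either a pure shift/goto state or contains exactly one complete item and nothing to shift — no conflicts. The grammar is LR(0).

Answer: Yes, the grammar is LR(0)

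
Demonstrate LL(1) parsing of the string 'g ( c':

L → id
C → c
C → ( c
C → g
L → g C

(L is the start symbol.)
Stack is shown with the top on the left.

Stack  Input    Action
----------------------
L $    g ( c $  output L → g C
g C $  g ( c $  match 'g'
C $    ( c $    output C → ( c
( c $  ( c $    match '('
c $    c $      match 'c'
$      $        accept

The string is accepted.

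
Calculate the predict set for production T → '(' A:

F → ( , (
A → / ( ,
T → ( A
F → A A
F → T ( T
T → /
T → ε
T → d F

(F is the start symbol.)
PREDICT(T → '(' A) = (FIRST(RHS) \ {ε}) ∪ (FOLLOW(T) if ε ∈ FIRST(RHS), i.e. RHS ⇒* ε)
FIRST('(' A) = { '(' }
ε ∉ FIRST('(' A), so FOLLOW(T) is not added.
PREDICT(T → '(' A) = { '(' }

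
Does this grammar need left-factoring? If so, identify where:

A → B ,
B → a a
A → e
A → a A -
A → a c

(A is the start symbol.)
Left-factoring is needed when two productions for the same non-terminal
share a common prefix on the right-hand side.

Productions for A:
  A → B ,
  A → e
  A → a A -
  A → a c

Found common prefix 'a' in productions for A

Answer: Yes, A has productions with common prefix 'a'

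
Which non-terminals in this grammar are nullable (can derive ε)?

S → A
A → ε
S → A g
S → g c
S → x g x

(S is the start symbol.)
{ 'A', 'S' }

A non-terminal is nullable if it can derive ε (the empty string): either it has an ε-production, or it has a production whose right-hand side consists entirely of nullable non-terminals.

ε-productions: A → ε
So A is immediately nullable.
S → A: every symbol on the right is nullable, so S is nullable too.
Every non-terminal is now nullable.
Nullable = { 'A', 'S' }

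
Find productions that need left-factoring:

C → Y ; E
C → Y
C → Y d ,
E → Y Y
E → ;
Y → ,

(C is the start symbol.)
Yes, C has productions with common prefix 'Y'

Left-factoring is needed when two productions for the same non-terminal
share a common prefix on the right-hand side.

Productions for C:
  C → Y ; E
  C → Y
  C → Y d ,
Productions for E:
  E → Y Y
  E → ;

Found common prefix 'Y' in productions for C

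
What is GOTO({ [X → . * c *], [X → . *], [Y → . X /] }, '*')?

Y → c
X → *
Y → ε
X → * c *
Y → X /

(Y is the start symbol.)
GOTO(I, '*') = CLOSURE({ [A → αX.β] : [A → α.Xβ] ∈ I, X = '*' })

Items with dot before '*', with the dot advanced:
  [X → . *] → [X → * .]
  [X → . * c *] → [X → * . c *]
Closure adds nothing (no advanced item has the dot before a non-terminal).

GOTO = { [X → * . c *], [X → * .] }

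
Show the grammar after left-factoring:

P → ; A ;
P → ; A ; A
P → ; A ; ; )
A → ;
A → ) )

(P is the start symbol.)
P → ; A ; P'
P' → ε
P' → A
P' → ; )
A → ;
A → ) )

Left-factoring transforms A → αβ₁ | αβ₂ into A → αA' and A' → β₁ | β₂
(α is the longest common prefix among the alternatives). Repeat until
no nonterminal has two alternatives with a common prefix.

Round 1: P has alternatives sharing prefix '; A ;'. Introduce P': P → ; A ; P'
  Add: P' → ε
  Add: P' → A
  Add: P' → ; )

No remaining common prefixes — done.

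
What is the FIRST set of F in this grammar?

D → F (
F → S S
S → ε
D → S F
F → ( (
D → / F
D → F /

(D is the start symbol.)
{ '(', ε }

To compute FIRST(F), examine every production with F on the left-hand side, reading each right-hand side left to right until a non-nullable symbol is reached.

FIRST sets of the other non-terminals involved (by the same procedure, iterated to a fixed point):
  FIRST(S) = { ε }

From F → S S:
  - S is a non-terminal: add FIRST(S) \ {ε} = { }
    S is nullable, so continue to the next symbol
  - S is a non-terminal: add FIRST(S) \ {ε} = { }
    S is nullable and nothing follows, so the whole right-hand side can vanish: ε ∈ FIRST(F)
From F → ( (:
  - '(' is a terminal: add '(' and stop

Collecting: FIRST(F) = { '(', ε }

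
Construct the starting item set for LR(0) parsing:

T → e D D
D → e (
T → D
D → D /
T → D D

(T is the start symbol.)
{ [D → . D /], [D → . e (], [T → . D D], [T → . D], [T → . e D D], [T' → . T] }

First, augment the grammar with T' → T
I₀ = CLOSURE({ [T' → . T] }):
  [T' → . T] has the dot before T: add [T → . e D D], [T → . D], [T → . D D]
  [T → . D] has the dot before D: add [D → . e (], [D → . D /]
No further items can be added.

I₀ = { [D → . D /], [D → . e (], [T → . D D], [T → . D], [T → . e D D], [T' → . T] }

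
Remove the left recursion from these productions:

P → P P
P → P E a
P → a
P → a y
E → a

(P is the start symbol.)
P is directly left-recursive. The standard transformation for
  A → A α₁ | ... | A α_m | β₁ | ... | β_n
is
  A  → β₁ A' | ... | β_n A'
  A' → α₁ A' | ... | α_m A' | ε

P → a becomes P → a P'
P → a y becomes P → a y P'
P → P P becomes P' → P P'
P → P E a becomes P' → E a P'
Add P' → ε

Productions for other non-terminals are unchanged:
  E → a

Resulting grammar:
P → a P'
P → a y P'
P' → P P'
P' → E a P'
P' → ε
E → a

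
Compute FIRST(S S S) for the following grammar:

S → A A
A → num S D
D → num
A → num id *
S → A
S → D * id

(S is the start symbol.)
FIRST sets of the non-terminals involved (from the grammar, by fixed-point iteration):
  FIRST(S) = { 'num' }

To compute FIRST(S S S), process the symbols left to right:
Symbol S is a non-terminal. Add FIRST(S) \ {ε} = { 'num' }
S is not nullable (ε ∉ FIRST(S)), so stop here.
FIRST(S S S) = { 'num' }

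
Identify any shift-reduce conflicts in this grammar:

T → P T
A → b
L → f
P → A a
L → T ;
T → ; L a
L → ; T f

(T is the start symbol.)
No shift-reduce conflicts

A shift-reduce conflict occurs when an LR(0) state has both:
  - a complete (reduce) item [A → α .] (dot at the end), and
  - a shift item [B → β . c γ] (dot before a terminal).

Augment with T' → T and build the canonical LR(0) collection (I0 = CLOSURE({[T' → . T]}), then GOTO on every symbol after a dot until no new states appear). It has 16 states:
  I0: { [A → . b], [P → . A a], [T → . ; L a], [T → . P T], [T' → . T] }  — shift
  I1: { [A → . b], [L → . ; T f], [L → . T ;], [L → . f], [P → . A a], [T → . ; L a], [T → . P T], [T → ; . L a] }  — shift
  I2: { [P → A . a] }  — shift
  I3: { [A → . b], [P → . A a], [T → . ; L a], [T → . P T], [T → P . T] }  — shift
  I4: { [T' → T .] }  — accept
  I5: { [A → b .] }  — reduce
  I6: { [T → P T .] }  — reduce
  I7: { [P → A a .] }  — reduce
  I8: { [A → . b], [L → . ; T f], [L → . T ;], [L → . f], [L → ; . T f], [P → . A a], [T → . ; L a], [T → . P T], [T → ; . L a] }  — shift
  I9: { [T → ; L . a] }  — shift
  I10: { [L → T . ;] }  — shift
  I11: { [L → f .] }  — reduce
  I12: { [L → T ; .] }  — reduce
  I13: { [T → ; L a .] }  — reduce
  I14: { [L → ; T . f], [L → T . ;] }  — shift
  I15: { [L → ; T f .] }  — reduce

No state contains both a complete item and a shift item.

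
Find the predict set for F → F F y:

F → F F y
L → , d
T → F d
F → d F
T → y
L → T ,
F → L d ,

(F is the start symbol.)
{ ',', 'd', 'y' }

PREDICT(F → F F y) = (FIRST(RHS) \ {ε}) ∪ (FOLLOW(F) if ε ∈ FIRST(RHS), i.e. RHS ⇒* ε)
FIRST(F) = { ',', 'd', 'y' }
FIRST(F F y) = { ',', 'd', 'y' }
ε ∉ FIRST(F F y), so FOLLOW(F) is not added.
PREDICT(F → F F y) = { ',', 'd', 'y' }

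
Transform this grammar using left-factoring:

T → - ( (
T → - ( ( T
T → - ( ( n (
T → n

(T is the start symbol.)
Left-factoring transforms A → αβ₁ | αβ₂ into A → αA' and A' → β₁ | β₂
(α is the longest common prefix among the alternatives). Repeat until
no nonterminal has two alternatives with a common prefix.

Round 1: T has alternatives sharing prefix '- ( ('. Introduce T': T → - ( ( T'
  Add: T' → ε
  Add: T' → T
  Add: T' → n (

No remaining common prefixes — done.

Resulting grammar:
T → - ( ( T'
T' → ε
T' → T
T' → n (
T → n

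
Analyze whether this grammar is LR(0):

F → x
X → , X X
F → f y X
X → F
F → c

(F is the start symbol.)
A grammar is LR(0) if no state in the canonical LR(0) collection has:
  - both a shift item (dot before a terminal) and a complete item (shift-reduce conflict), or
  - two or more complete items (reduce-reduce conflict; the accept item [F' → F .] counts as a complete item here).

Augment with F' → F and build the canonical LR(0) collection (I0 = CLOSURE({[F' → . F]}), then GOTO on every symbol after a dot until no new states appear). It has 11 states:
  I0: { [F → . c], [F → . f y X], [F → . x], [F' → . F] }  — shift
  I1: { [F' → F .] }  — accept
  I2: { [F → c .] }  — reduce
  I3: { [F → f . y X] }  — shift
  I4: { [F → x .] }  — reduce
  I5: { [F → . c], [F → . f y X], [F → . x], [F → f y . X], [X → . , X X], [X → . F] }  — shift
  I6: { [F → . c], [F → . f y X], [F → . x], [X → , . X X], [X → . , X X], [X → . F] }  — shift
  I7: { [X → F .] }  — reduce
  I8: { [F → f y X .] }  — reduce
  I9: { [F → . c], [F → . f y X], [F → . x], [X → , X . X], [X → . , X X], [X → . F] }  — shift
  I10: { [X → , X X .] }  — reduce

Every state is either a pure shift/goto state or contains exactly one complete item and nothing to shift — no conflicts. The grammar is LR(0).

Answer: Yes, the grammar is LR(0)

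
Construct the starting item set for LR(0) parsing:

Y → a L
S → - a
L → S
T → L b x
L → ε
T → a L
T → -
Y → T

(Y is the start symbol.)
First, augment the grammar with Y' → Y
I₀ = CLOSURE({ [Y' → . Y] }):
  [Y' → . Y] has the dot before Y: add [Y → . a L], [Y → . T]
  [Y → . T] has the dot before T: add [T → . L b x], [T → . a L], [T → . -]
  [T → . L b x] has the dot before L: add [L → . S], [L → .]
  [L → . S] has the dot before S: add [S → . - a]
No further items can be added.

I₀ = { [L → . S], [L → .], [S → . - a], [T → . -], [T → . L b x], [T → . a L], [Y → . T], [Y → . a L], [Y' → . Y] }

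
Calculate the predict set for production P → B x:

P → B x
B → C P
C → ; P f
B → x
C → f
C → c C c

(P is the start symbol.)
PREDICT(P → B x) = (FIRST(RHS) \ {ε}) ∪ (FOLLOW(P) if ε ∈ FIRST(RHS), i.e. RHS ⇒* ε)
FIRST(B) = { ';', 'c', 'f', 'x' }
FIRST(B x) = { ';', 'c', 'f', 'x' }
ε ∉ FIRST(B x), so FOLLOW(P) is not added.
PREDICT(P → B x) = { ';', 'c', 'f', 'x' }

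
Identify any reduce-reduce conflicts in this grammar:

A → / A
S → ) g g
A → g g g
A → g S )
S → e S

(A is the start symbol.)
No reduce-reduce conflicts

Augment with A' → A and build the canonical LR(0) collection (I0 = CLOSURE({[A' → . A]}), then GOTO on every symbol after a dot until no new states appear). It has 14 states:
  I0: { [A → . / A], [A → . g S )], [A → . g g g], [A' → . A] }  — shift
  I1: { [A → . / A], [A → . g S )], [A → . g g g], [A → / . A] }  — shift
  I2: { [A' → A .] }  — accept
  I3: { [A → g . S )], [A → g . g g], [S → . ) g g], [S → . e S] }  — shift
  I4: { [S → ) . g g] }  — shift
  I5: { [A → g S . )] }  — shift
  I6: { [S → . ) g g], [S → . e S], [S → e . S] }  — shift
  I7: { [A → g g . g] }  — shift
  I8: { [A → g g g .] }  — reduce
  I9: { [S → e S .] }  — reduce
  I10: { [A → g S ) .] }  — reduce
  I11: { [S → ) g . g] }  — shift
  I12: { [S → ) g g .] }  — reduce
  I13: { [A → / A .] }  — reduce

No state contains more than one complete item.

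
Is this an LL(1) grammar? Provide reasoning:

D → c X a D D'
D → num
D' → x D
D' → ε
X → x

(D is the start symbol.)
No. Predict set conflict for D': { 'x' }

Relevant sets:
  FOLLOW(D') = { $, 'x' }

For D:
  PREDICT(D → c X a D D') = { 'c' }
  PREDICT(D → num) = { 'num' }
For D':
  PREDICT(D' → x D) = { 'x' }
  PREDICT(D' → ε) = { $, 'x' }
X has a single production, so nothing to check there.

Conflict found: Predict set conflict for D': { 'x' }
The grammar is NOT LL(1).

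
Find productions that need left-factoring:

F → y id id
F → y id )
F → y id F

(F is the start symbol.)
Yes, F has productions with common prefix 'y id'

Left-factoring is needed when two productions for the same non-terminal
share a common prefix on the right-hand side.

Productions for F:
  F → y id id
  F → y id )
  F → y id F

Found common prefix 'y id' in productions for F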